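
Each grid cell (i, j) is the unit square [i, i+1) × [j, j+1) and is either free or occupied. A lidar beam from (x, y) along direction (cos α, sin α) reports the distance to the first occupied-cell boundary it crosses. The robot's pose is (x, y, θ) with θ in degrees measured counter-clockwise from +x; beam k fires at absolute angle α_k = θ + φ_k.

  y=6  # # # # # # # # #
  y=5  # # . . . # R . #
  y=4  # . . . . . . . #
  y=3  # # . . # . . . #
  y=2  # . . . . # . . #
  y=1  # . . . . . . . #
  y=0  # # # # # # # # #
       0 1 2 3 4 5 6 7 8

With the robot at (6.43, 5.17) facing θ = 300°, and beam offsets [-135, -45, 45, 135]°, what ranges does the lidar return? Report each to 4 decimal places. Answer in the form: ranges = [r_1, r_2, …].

ranges = [0.4452, 2.2465, 1.6254, 0.8593]

beam 1: φ=-135°, α=165°
  direction (-0.9659, 0.2588); cell (6,5); t to first gridline: x 0.4452, y 3.2069 (then +1.0353 / +3.8637)
    (5,5) via x @ 0.4452  # hit
  → r_1 = 0.4452
beam 2: φ=-45°, α=255°
  direction (-0.2588, -0.9659); cell (6,5); t to first gridline: x 1.6614, y 0.1760 (then +3.8637 / +1.0353)
    (6,4) via y @ 0.1760
    (6,3) via y @ 1.2113
    (5,3) via x @ 1.6614
    (5,2) via y @ 2.2465  # hit
  → r_2 = 2.2465
beam 3: φ=45°, α=345°
  direction (0.9659, -0.2588); cell (6,5); t to first gridline: x 0.5901, y 0.6568 (then +1.0353 / +3.8637)
    (7,5) via x @ 0.5901
    (7,4) via y @ 0.6568
    (8,4) via x @ 1.6254  # hit
  → r_3 = 1.6254
beam 4: φ=135°, α=75°
  direction (0.2588, 0.9659); cell (6,5); t to first gridline: x 2.2023, y 0.8593 (then +3.8637 / +1.0353)
    (6,6) via y @ 0.8593  # hit
  → r_4 = 0.8593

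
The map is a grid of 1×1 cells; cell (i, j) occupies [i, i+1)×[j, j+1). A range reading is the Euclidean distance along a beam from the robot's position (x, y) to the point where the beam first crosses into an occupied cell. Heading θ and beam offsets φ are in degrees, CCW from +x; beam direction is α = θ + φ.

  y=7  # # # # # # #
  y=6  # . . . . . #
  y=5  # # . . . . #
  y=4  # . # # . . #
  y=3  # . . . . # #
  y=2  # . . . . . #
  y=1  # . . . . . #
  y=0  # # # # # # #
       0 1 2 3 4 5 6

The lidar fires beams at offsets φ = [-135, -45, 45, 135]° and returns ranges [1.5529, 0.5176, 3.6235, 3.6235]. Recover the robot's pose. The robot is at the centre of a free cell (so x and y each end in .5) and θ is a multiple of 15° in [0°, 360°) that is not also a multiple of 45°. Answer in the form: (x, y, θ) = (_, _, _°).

Candidates: 26 free-cell centres × 16 headings = 416 poses. Raycast each; keep the one whose scan matches to 4 dp.
  (5.5, 1.5, 195°): beam 1 = 1.0000 ≠ 1.5529 ✗
  (2.5, 2.5, 330°): beam 2 = 1.5529 ≠ 0.5176 ✗
  (1.5, 2.5, 15°): beam 1 = 1.0000 ≠ 1.5529 ✗
  (1.5, 2.5, 300°): beam 1 = 0.5176 ≠ 1.5529 ✗
  …
  (2.5, 1.5, 330°): r_1=1.5529, r_2=0.5176, r_3=3.6235, r_4=3.6235 — all match ✓
Unique over the lattice → pose = (2.5, 1.5, 330°).

(x, y, θ) = (2.5, 1.5, 330°)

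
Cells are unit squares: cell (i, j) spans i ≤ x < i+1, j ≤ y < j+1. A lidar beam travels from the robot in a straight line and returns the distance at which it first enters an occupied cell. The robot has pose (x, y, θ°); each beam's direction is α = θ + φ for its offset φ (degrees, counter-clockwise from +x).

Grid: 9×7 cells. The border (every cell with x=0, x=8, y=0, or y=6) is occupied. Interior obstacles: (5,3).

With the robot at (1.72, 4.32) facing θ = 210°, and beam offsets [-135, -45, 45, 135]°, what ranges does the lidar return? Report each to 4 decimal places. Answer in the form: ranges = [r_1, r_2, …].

ranges = [1.7393, 0.7454, 2.7819, 3.3957]

beam 1: φ=-135°, α=75°
  direction (0.2588, 0.9659); cell (1,4); t to first gridline: x 1.0818, y 0.7040 (then +3.8637 / +1.0353)
    (1,5) via y @ 0.7040
    (2,5) via x @ 1.0818
    (2,6) via y @ 1.7393  # hit
  → r_1 = 1.7393
beam 2: φ=-45°, α=165°
  direction (-0.9659, 0.2588); cell (1,4); t to first gridline: x 0.7454, y 2.6273 (then +1.0353 / +3.8637)
    (0,4) via x @ 0.7454  # hit
  → r_2 = 0.7454
beam 3: φ=45°, α=255°
  direction (-0.2588, -0.9659); cell (1,4); t to first gridline: x 2.7819, y 0.3313 (then +3.8637 / +1.0353)
    (1,3) via y @ 0.3313
    (1,2) via y @ 1.3666
    (1,1) via y @ 2.4018
    (0,1) via x @ 2.7819  # hit
  → r_3 = 2.7819
beam 4: φ=135°, α=345°
  direction (0.9659, -0.2588); cell (1,4); t to first gridline: x 0.2899, y 1.2364 (then +1.0353 / +3.8637)
    (2,4) via x @ 0.2899
    (2,3) via y @ 1.2364
    (3,3) via x @ 1.3252
    (4,3) via x @ 2.3604
    (5,3) via x @ 3.3957  # hit
  → r_4 = 3.3957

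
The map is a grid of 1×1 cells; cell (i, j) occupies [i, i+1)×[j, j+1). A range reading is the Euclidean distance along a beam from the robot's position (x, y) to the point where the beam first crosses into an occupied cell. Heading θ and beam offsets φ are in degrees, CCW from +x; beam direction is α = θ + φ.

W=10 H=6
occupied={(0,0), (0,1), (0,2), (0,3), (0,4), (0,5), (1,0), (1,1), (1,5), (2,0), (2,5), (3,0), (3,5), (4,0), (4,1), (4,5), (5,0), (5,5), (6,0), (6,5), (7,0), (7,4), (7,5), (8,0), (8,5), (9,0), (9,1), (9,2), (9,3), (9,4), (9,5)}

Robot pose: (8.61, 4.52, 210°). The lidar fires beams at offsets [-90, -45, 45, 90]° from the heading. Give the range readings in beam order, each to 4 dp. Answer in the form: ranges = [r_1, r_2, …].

beam 1: φ=-90°, α=120°
  d=(-0.5000,0.8660)  start (8,4)  tX=1.2200 tY=0.5543  stride 1/|dx|=2.0000 1/|dy|=1.1547
    cross y-line → (8,5), t=0.5543 (wall)
  → r_1 = 0.5543
beam 2: φ=-45°, α=165°
  d=(-0.9659,0.2588)  start (8,4)  tX=0.6315 tY=1.8546  stride 1/|dx|=1.0353 1/|dy|=3.8637
    cross x-line → (7,4), t=0.6315 (wall)
  → r_2 = 0.6315
beam 3: φ=45°, α=255°
  d=(-0.2588,-0.9659)  start (8,4)  tX=2.3569 tY=0.5383  stride 1/|dx|=3.8637 1/|dy|=1.0353
    cross y-line → (8,3), t=0.5383
    cross y-line → (8,2), t=1.5736
    cross x-line → (7,2), t=2.3569
    cross y-line → (7,1), t=2.6089
    cross y-line → (7,0), t=3.6442 (wall)
  → r_3 = 3.6442
beam 4: φ=90°, α=300°
  d=(0.5000,-0.8660)  start (8,4)  tX=0.7800 tY=0.6004  stride 1/|dx|=2.0000 1/|dy|=1.1547
    cross y-line → (8,3), t=0.6004
    cross x-line → (9,3), t=0.7800 (wall)
  → r_4 = 0.7800

ranges = [0.5543, 0.6315, 3.6442, 0.7800]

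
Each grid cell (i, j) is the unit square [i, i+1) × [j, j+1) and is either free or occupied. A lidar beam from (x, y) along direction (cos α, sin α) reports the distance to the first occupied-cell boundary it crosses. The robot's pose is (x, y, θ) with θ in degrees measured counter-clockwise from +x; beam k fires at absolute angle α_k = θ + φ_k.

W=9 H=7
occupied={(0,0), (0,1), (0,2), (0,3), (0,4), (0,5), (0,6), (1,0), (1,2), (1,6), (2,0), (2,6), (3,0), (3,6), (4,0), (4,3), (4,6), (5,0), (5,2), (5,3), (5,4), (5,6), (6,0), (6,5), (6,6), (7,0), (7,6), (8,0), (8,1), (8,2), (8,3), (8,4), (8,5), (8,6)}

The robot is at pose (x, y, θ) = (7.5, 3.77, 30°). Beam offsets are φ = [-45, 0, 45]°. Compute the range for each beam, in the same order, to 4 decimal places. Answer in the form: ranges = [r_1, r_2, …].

ranges = [0.5176, 0.5774, 1.9319]

beam 1: φ=-45°, α=345°
  direction (0.9659, -0.2588); cell (7,3); t to first gridline: x 0.5176, y 2.9751 (then +1.0353 / +3.8637)
    (8,3) via x @ 0.5176  # hit
  → r_1 = 0.5176
beam 2: φ=0°, α=30°
  direction (0.8660, 0.5000); cell (7,3); t to first gridline: x 0.5774, y 0.4600 (then +1.1547 / +2.0000)
    (7,4) via y @ 0.4600
    (8,4) via x @ 0.5774  # hit
  → r_2 = 0.5774
beam 3: φ=45°, α=75°
  direction (0.2588, 0.9659); cell (7,3); t to first gridline: x 1.9319, y 0.2381 (then +3.8637 / +1.0353)
    (7,4) via y @ 0.2381
    (7,5) via y @ 1.2734
    (8,5) via x @ 1.9319  # hit
  → r_3 = 1.9319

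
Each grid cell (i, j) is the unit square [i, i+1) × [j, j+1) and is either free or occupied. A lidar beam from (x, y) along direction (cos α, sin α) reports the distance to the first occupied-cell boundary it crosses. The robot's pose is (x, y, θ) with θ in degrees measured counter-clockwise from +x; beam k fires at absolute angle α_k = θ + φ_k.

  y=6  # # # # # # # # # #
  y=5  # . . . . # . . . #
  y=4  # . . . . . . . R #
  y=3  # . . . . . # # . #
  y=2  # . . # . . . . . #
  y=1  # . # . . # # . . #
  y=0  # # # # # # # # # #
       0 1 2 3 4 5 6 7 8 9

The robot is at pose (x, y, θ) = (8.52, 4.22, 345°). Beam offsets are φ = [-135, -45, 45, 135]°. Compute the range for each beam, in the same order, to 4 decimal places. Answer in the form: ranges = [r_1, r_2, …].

ranges = [0.6004, 0.9600, 0.5543, 2.0554]

beam 1: φ=-135°, α=210°
  direction (-0.8660, -0.5000); cell (8,4); t to first gridline: x 0.6004, y 0.4400 (then +1.1547 / +2.0000)
    (8,3) via y @ 0.4400
    (7,3) via x @ 0.6004  # hit
  → r_1 = 0.6004
beam 2: φ=-45°, α=300°
  direction (0.5000, -0.8660); cell (8,4); t to first gridline: x 0.9600, y 0.2540 (then +2.0000 / +1.1547)
    (8,3) via y @ 0.2540
    (9,3) via x @ 0.9600  # hit
  → r_2 = 0.9600
beam 3: φ=45°, α=30°
  direction (0.8660, 0.5000); cell (8,4); t to first gridline: x 0.5543, y 1.5600 (then +1.1547 / +2.0000)
    (9,4) via x @ 0.5543  # hit
  → r_3 = 0.5543
beam 4: φ=135°, α=120°
  direction (-0.5000, 0.8660); cell (8,4); t to first gridline: x 1.0400, y 0.9007 (then +2.0000 / +1.1547)
    (8,5) via y @ 0.9007
    (7,5) via x @ 1.0400
    (7,6) via y @ 2.0554  # hit
  → r_4 = 2.0554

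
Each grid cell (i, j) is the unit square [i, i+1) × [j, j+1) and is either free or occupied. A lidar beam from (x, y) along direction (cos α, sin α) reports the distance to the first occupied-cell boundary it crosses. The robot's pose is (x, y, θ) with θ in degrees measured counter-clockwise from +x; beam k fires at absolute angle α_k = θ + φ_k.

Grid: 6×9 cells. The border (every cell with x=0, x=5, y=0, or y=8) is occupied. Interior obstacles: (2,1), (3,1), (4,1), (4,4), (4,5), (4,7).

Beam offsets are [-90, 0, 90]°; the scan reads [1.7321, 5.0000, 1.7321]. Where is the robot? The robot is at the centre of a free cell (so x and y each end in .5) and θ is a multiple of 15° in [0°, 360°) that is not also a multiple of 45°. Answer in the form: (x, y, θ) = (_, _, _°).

(x, y, θ) = (2.5, 6.5, 300°)

Enumerate (i+0.5, j+0.5, θ) over the 22 free cells and 16 admissible headings. For each, cast all 3 beams and compare to the given ranges.
  (1.5, 7.5, 285°): beam 1 = 0.5176 ≠ 1.7321 ✗
  (2.5, 6.5, 120°): beam 2 = 1.7321 ≠ 5.0000 ✗
  (2.5, 4.5, 165°): beam 1 = 3.6235 ≠ 1.7321 ✗
  (3.5, 7.5, 285°): beam 1 = 2.5882 ≠ 1.7321 ✗
  …
  (2.5, 6.5, 300°): r_1=1.7321, r_2=5.0000, r_3=1.7321 — all match ✓
No second candidate reproduces the full scan.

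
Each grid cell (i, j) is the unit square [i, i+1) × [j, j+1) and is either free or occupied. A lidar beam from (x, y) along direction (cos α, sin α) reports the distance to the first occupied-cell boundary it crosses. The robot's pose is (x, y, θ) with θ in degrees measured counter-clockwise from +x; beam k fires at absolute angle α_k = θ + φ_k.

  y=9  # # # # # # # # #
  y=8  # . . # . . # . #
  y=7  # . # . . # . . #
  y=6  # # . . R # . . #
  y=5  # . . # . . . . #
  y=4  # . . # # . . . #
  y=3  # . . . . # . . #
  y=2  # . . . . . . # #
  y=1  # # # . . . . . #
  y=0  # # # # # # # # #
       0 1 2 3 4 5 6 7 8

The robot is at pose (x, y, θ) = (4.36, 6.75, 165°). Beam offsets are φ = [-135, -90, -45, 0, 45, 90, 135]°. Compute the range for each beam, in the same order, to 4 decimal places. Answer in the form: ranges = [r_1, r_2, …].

ranges = [0.7390, 2.3294, 1.4434, 1.4080, 1.5000, 1.3909, 3.1754]

beam 1: φ=-135°, α=30°
  dir = (cos 30°, sin 30°) = (0.8660, 0.5000); from cell (4,6)
  next x-line at t=0.7390, next y-line at t=0.5000; Δt_x=1.1547, Δt_y=2.0000
    y: enter (4,7) at t=0.5000
    x: enter (5,7) at t=0.7390 ← occupied
  → r_1 = 0.7390
beam 2: φ=-90°, α=75°
  dir = (cos 75°, sin 75°) = (0.2588, 0.9659); from cell (4,6)
  next x-line at t=2.4728, next y-line at t=0.2588; Δt_x=3.8637, Δt_y=1.0353
    y: enter (4,7) at t=0.2588
    y: enter (4,8) at t=1.2941
    y: enter (4,9) at t=2.3294 ← occupied
  → r_2 = 2.3294
beam 3: φ=-45°, α=120°
  dir = (cos 120°, sin 120°) = (-0.5000, 0.8660); from cell (4,6)
  next x-line at t=0.7200, next y-line at t=0.2887; Δt_x=2.0000, Δt_y=1.1547
    y: enter (4,7) at t=0.2887
    x: enter (3,7) at t=0.7200
    y: enter (3,8) at t=1.4434 ← occupied
  → r_3 = 1.4434
beam 4: φ=0°, α=165°
  dir = (cos 165°, sin 165°) = (-0.9659, 0.2588); from cell (4,6)
  next x-line at t=0.3727, next y-line at t=0.9659; Δt_x=1.0353, Δt_y=3.8637
    x: enter (3,6) at t=0.3727
    y: enter (3,7) at t=0.9659
    x: enter (2,7) at t=1.4080 ← occupied
  → r_4 = 1.4080
beam 5: φ=45°, α=210°
  dir = (cos 210°, sin 210°) = (-0.8660, -0.5000); from cell (4,6)
  next x-line at t=0.4157, next y-line at t=1.5000; Δt_x=1.1547, Δt_y=2.0000
    x: enter (3,6) at t=0.4157
    y: enter (3,5) at t=1.5000 ← occupied
  → r_5 = 1.5000
beam 6: φ=90°, α=255°
  dir = (cos 255°, sin 255°) = (-0.2588, -0.9659); from cell (4,6)
  next x-line at t=1.3909, next y-line at t=0.7765; Δt_x=3.8637, Δt_y=1.0353
    y: enter (4,5) at t=0.7765
    x: enter (3,5) at t=1.3909 ← occupied
  → r_6 = 1.3909
beam 7: φ=135°, α=300°
  dir = (cos 300°, sin 300°) = (0.5000, -0.8660); from cell (4,6)
  next x-line at t=1.2800, next y-line at t=0.8660; Δt_x=2.0000, Δt_y=1.1547
    y: enter (4,5) at t=0.8660
    x: enter (5,5) at t=1.2800
    y: enter (5,4) at t=2.0207
    y: enter (5,3) at t=3.1754 ← occupied
  → r_7 = 3.1754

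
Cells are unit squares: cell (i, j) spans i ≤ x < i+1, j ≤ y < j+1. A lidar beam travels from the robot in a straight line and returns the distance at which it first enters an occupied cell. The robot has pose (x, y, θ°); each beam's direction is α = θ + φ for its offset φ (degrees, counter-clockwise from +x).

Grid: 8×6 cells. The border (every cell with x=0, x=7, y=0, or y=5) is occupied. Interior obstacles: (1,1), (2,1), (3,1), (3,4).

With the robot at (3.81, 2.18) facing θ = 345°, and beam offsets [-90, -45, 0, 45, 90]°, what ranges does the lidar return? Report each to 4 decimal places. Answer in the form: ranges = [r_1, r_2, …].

beam 1: φ=-90°, α=255°
  dir = (cos 255°, sin 255°) = (-0.2588, -0.9659); from cell (3,2)
  next x-line at t=3.1296, next y-line at t=0.1863; Δt_x=3.8637, Δt_y=1.0353
    y: enter (3,1) at t=0.1863 ← occupied
  → r_1 = 0.1863
beam 2: φ=-45°, α=300°
  dir = (cos 300°, sin 300°) = (0.5000, -0.8660); from cell (3,2)
  next x-line at t=0.3800, next y-line at t=0.2078; Δt_x=2.0000, Δt_y=1.1547
    y: enter (3,1) at t=0.2078 ← occupied
  → r_2 = 0.2078
beam 3: φ=0°, α=345°
  dir = (cos 345°, sin 345°) = (0.9659, -0.2588); from cell (3,2)
  next x-line at t=0.1967, next y-line at t=0.6955; Δt_x=1.0353, Δt_y=3.8637
    x: enter (4,2) at t=0.1967
    y: enter (4,1) at t=0.6955
    x: enter (5,1) at t=1.2320
    x: enter (6,1) at t=2.2673
    x: enter (7,1) at t=3.3025 ← occupied
  → r_3 = 3.3025
beam 4: φ=45°, α=30°
  dir = (cos 30°, sin 30°) = (0.8660, 0.5000); from cell (3,2)
  next x-line at t=0.2194, next y-line at t=1.6400; Δt_x=1.1547, Δt_y=2.0000
    x: enter (4,2) at t=0.2194
    x: enter (5,2) at t=1.3741
    y: enter (5,3) at t=1.6400
    x: enter (6,3) at t=2.5288
    y: enter (6,4) at t=3.6400
    x: enter (7,4) at t=3.6835 ← occupied
  → r_4 = 3.6835
beam 5: φ=90°, α=75°
  dir = (cos 75°, sin 75°) = (0.2588, 0.9659); from cell (3,2)
  next x-line at t=0.7341, next y-line at t=0.8489; Δt_x=3.8637, Δt_y=1.0353
    x: enter (4,2) at t=0.7341
    y: enter (4,3) at t=0.8489
    y: enter (4,4) at t=1.8842
    y: enter (4,5) at t=2.9195 ← occupied
  → r_5 = 2.9195

ranges = [0.1863, 0.2078, 3.3025, 3.6835, 2.9195]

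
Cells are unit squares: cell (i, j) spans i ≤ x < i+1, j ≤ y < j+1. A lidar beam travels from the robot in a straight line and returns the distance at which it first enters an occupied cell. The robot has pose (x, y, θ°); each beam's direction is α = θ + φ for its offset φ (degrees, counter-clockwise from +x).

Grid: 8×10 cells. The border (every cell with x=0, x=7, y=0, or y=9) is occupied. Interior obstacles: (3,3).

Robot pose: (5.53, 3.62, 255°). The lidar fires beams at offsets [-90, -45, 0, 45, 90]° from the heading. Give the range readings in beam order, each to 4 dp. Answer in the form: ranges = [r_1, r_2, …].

ranges = [4.6898, 5.2308, 2.7124, 2.9400, 1.5219]

beam 1: φ=-90°, α=165°
  cosα=-0.9659 sinα=0.2588 | (5,3) | tMaxX 0.5487 tMaxY 1.4682 | tΔX 1.0353 tΔY 3.8637
    t=0.5487 [x] (4,3)
    t=1.4682 [y] (4,4)
    t=1.5840 [x] (3,4)
    t=2.6192 [x] (2,4)
    t=3.6545 [x] (1,4)
    t=4.6898 [x] (0,4) — stop
  → r_1 = 4.6898
beam 2: φ=-45°, α=210°
  cosα=-0.8660 sinα=-0.5000 | (5,3) | tMaxX 0.6120 tMaxY 1.2400 | tΔX 1.1547 tΔY 2.0000
    t=0.6120 [x] (4,3)
    t=1.2400 [y] (4,2)
    t=1.7667 [x] (3,2)
    t=2.9214 [x] (2,2)
    t=3.2400 [y] (2,1)
    t=4.0761 [x] (1,1)
    t=5.2308 [x] (0,1) — stop
  → r_2 = 5.2308
beam 3: φ=0°, α=255°
  cosα=-0.2588 sinα=-0.9659 | (5,3) | tMaxX 2.0478 tMaxY 0.6419 | tΔX 3.8637 tΔY 1.0353
    t=0.6419 [y] (5,2)
    t=1.6771 [y] (5,1)
    t=2.0478 [x] (4,1)
    t=2.7124 [y] (4,0) — stop
  → r_3 = 2.7124
beam 4: φ=45°, α=300°
  cosα=0.5000 sinα=-0.8660 | (5,3) | tMaxX 0.9400 tMaxY 0.7159 | tΔX 2.0000 tΔY 1.1547
    t=0.7159 [y] (5,2)
    t=0.9400 [x] (6,2)
    t=1.8706 [y] (6,1)
    t=2.9400 [x] (7,1) — stop
  → r_4 = 2.9400
beam 5: φ=90°, α=345°
  cosα=0.9659 sinα=-0.2588 | (5,3) | tMaxX 0.4866 tMaxY 2.3955 | tΔX 1.0353 tΔY 3.8637
    t=0.4866 [x] (6,3)
    t=1.5219 [x] (7,3) — stop
  → r_5 = 1.5219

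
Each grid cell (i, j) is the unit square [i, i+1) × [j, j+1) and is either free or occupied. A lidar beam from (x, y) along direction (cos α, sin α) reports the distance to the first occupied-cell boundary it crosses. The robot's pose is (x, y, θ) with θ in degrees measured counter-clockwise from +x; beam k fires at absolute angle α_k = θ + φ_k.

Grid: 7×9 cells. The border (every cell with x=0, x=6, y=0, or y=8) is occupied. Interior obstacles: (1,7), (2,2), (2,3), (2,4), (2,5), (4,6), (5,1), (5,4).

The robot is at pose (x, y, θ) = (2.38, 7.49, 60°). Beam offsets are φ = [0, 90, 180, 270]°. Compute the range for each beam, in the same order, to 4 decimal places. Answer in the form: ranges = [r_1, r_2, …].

ranges = [0.5889, 0.4388, 2.7600, 1.8706]

beam 1: φ=0°, α=60°
  cosα=0.5000 sinα=0.8660 | (2,7) | tMaxX 1.2400 tMaxY 0.5889 | tΔX 2.0000 tΔY 1.1547
    t=0.5889 [y] (2,8) — stop
  → r_1 = 0.5889
beam 2: φ=90°, α=150°
  cosα=-0.8660 sinα=0.5000 | (2,7) | tMaxX 0.4388 tMaxY 1.0200 | tΔX 1.1547 tΔY 2.0000
    t=0.4388 [x] (1,7) — stop
  → r_2 = 0.4388
beam 3: φ=180°, α=240°
  cosα=-0.5000 sinα=-0.8660 | (2,7) | tMaxX 0.7600 tMaxY 0.5658 | tΔX 2.0000 tΔY 1.1547
    t=0.5658 [y] (2,6)
    t=0.7600 [x] (1,6)
    t=1.7205 [y] (1,5)
    t=2.7600 [x] (0,5) — stop
  → r_3 = 2.7600
beam 4: φ=270°, α=330°
  cosα=0.8660 sinα=-0.5000 | (2,7) | tMaxX 0.7159 tMaxY 0.9800 | tΔX 1.1547 tΔY 2.0000
    t=0.7159 [x] (3,7)
    t=0.9800 [y] (3,6)
    t=1.8706 [x] (4,6) — stop
  → r_4 = 1.8706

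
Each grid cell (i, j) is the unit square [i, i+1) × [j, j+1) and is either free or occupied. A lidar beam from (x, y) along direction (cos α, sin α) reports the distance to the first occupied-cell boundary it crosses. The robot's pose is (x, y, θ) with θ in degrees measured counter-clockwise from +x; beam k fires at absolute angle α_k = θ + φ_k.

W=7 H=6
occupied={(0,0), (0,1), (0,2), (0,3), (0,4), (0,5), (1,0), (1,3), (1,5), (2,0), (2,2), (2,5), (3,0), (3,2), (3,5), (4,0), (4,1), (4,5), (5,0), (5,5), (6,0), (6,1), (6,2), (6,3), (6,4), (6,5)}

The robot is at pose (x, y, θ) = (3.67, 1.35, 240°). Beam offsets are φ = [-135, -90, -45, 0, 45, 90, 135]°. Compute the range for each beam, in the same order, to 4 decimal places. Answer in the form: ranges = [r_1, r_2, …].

ranges = [0.6729, 1.3000, 1.3523, 0.4041, 0.3623, 0.3811, 0.3416]

beam 1: φ=-135°, α=105°
  direction (-0.2588, 0.9659); cell (3,1); t to first gridline: x 2.5887, y 0.6729 (then +3.8637 / +1.0353)
    (3,2) via y @ 0.6729  # hit
  → r_1 = 0.6729
beam 2: φ=-90°, α=150°
  direction (-0.8660, 0.5000); cell (3,1); t to first gridline: x 0.7736, y 1.3000 (then +1.1547 / +2.0000)
    (2,1) via x @ 0.7736
    (2,2) via y @ 1.3000  # hit
  → r_2 = 1.3000
beam 3: φ=-45°, α=195°
  direction (-0.9659, -0.2588); cell (3,1); t to first gridline: x 0.6936, y 1.3523 (then +1.0353 / +3.8637)
    (2,1) via x @ 0.6936
    (2,0) via y @ 1.3523  # hit
  → r_3 = 1.3523
beam 4: φ=0°, α=240°
  direction (-0.5000, -0.8660); cell (3,1); t to first gridline: x 1.3400, y 0.4041 (then +2.0000 / +1.1547)
    (3,0) via y @ 0.4041  # hit
  → r_4 = 0.4041
beam 5: φ=45°, α=285°
  direction (0.2588, -0.9659); cell (3,1); t to first gridline: x 1.2750, y 0.3623 (then +3.8637 / +1.0353)
    (3,0) via y @ 0.3623  # hit
  → r_5 = 0.3623
beam 6: φ=90°, α=330°
  direction (0.8660, -0.5000); cell (3,1); t to first gridline: x 0.3811, y 0.7000 (then +1.1547 / +2.0000)
    (4,1) via x @ 0.3811  # hit
  → r_6 = 0.3811
beam 7: φ=135°, α=15°
  direction (0.9659, 0.2588); cell (3,1); t to first gridline: x 0.3416, y 2.5114 (then +1.0353 / +3.8637)
    (4,1) via x @ 0.3416  # hit
  → r_7 = 0.3416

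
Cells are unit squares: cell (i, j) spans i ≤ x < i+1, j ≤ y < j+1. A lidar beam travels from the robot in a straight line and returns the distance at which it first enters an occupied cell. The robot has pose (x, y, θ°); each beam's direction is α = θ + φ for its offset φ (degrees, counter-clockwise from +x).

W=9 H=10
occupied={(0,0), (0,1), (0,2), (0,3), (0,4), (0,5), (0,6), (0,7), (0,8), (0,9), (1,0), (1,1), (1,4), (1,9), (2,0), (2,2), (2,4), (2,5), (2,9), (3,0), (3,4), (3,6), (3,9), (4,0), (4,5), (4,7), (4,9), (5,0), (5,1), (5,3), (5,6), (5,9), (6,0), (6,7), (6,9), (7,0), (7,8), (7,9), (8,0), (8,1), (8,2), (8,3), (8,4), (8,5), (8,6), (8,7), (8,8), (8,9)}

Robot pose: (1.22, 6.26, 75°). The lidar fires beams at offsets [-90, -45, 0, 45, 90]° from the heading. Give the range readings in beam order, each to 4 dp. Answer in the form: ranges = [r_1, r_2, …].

ranges = [1.0046, 3.2101, 2.8367, 0.4400, 0.2278]

beam 1: φ=-90°, α=345°
  dir = (cos 345°, sin 345°) = (0.9659, -0.2588); from cell (1,6)
  next x-line at t=0.8075, next y-line at t=1.0046; Δt_x=1.0353, Δt_y=3.8637
    x: enter (2,6) at t=0.8075
    y: enter (2,5) at t=1.0046 ← occupied
  → r_1 = 1.0046
beam 2: φ=-45°, α=30°
  dir = (cos 30°, sin 30°) = (0.8660, 0.5000); from cell (1,6)
  next x-line at t=0.9007, next y-line at t=1.4800; Δt_x=1.1547, Δt_y=2.0000
    x: enter (2,6) at t=0.9007
    y: enter (2,7) at t=1.4800
    x: enter (3,7) at t=2.0554
    x: enter (4,7) at t=3.2101 ← occupied
  → r_2 = 3.2101
beam 3: φ=0°, α=75°
  dir = (cos 75°, sin 75°) = (0.2588, 0.9659); from cell (1,6)
  next x-line at t=3.0137, next y-line at t=0.7661; Δt_x=3.8637, Δt_y=1.0353
    y: enter (1,7) at t=0.7661
    y: enter (1,8) at t=1.8014
    y: enter (1,9) at t=2.8367 ← occupied
  → r_3 = 2.8367
beam 4: φ=45°, α=120°
  dir = (cos 120°, sin 120°) = (-0.5000, 0.8660); from cell (1,6)
  next x-line at t=0.4400, next y-line at t=0.8545; Δt_x=2.0000, Δt_y=1.1547
    x: enter (0,6) at t=0.4400 ← occupied
  → r_4 = 0.4400
beam 5: φ=90°, α=165°
  dir = (cos 165°, sin 165°) = (-0.9659, 0.2588); from cell (1,6)
  next x-line at t=0.2278, next y-line at t=2.8591; Δt_x=1.0353, Δt_y=3.8637
    x: enter (0,6) at t=0.2278 ← occupied
  → r_5 = 0.2278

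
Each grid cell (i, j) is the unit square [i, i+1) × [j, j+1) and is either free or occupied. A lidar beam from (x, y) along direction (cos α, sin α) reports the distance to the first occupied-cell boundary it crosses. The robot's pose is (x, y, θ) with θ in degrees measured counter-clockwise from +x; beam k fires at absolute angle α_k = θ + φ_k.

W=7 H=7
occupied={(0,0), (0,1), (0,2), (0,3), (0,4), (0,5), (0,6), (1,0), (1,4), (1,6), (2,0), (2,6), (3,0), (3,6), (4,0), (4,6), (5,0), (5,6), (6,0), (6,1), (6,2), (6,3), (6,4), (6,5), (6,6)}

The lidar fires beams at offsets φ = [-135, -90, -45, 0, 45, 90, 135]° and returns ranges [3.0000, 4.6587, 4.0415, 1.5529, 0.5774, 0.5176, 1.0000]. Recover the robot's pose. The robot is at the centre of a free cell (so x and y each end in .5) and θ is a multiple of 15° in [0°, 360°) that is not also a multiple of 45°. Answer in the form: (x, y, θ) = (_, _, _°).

Enumerate (i+0.5, j+0.5, θ) over the 24 free cells and 16 admissible headings. For each, cast all 7 beams and compare to the given ranges.
  (5.5, 3.5, 30°): beam 1 = 2.5882 ≠ 3.0000 ✗
  (2.5, 5.5, 195°): beam 1 = 0.5774 ≠ 3.0000 ✗
  (4.5, 3.5, 210°): beam 1 = 2.5882 ≠ 3.0000 ✗
  (3.5, 1.5, 195°): beam 1 = 5.0000 ≠ 3.0000 ✗
  …
  (1.5, 2.5, 105°): r_1=3.0000, r_2=4.6587, r_3=4.0415, r_4=1.5529, r_5=0.5774, r_6=0.5176, r_7=1.0000 — all match ✓
Unique over the lattice → pose = (1.5, 2.5, 105°).

(x, y, θ) = (1.5, 2.5, 105°)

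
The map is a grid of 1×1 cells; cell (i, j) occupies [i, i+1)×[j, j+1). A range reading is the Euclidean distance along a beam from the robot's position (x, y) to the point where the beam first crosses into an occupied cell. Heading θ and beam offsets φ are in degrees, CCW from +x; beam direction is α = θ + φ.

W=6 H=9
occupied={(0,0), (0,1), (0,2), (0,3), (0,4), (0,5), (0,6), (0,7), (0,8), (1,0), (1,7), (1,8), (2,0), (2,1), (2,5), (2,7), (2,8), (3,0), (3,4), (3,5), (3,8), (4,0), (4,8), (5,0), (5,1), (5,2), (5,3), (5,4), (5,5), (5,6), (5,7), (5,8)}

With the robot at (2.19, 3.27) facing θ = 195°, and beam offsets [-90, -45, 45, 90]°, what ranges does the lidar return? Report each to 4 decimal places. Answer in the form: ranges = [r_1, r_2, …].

beam 1: φ=-90°, α=105°
  cosα=-0.2588 sinα=0.9659 | (2,3) | tMaxX 0.7341 tMaxY 0.7558 | tΔX 3.8637 tΔY 1.0353
    t=0.7341 [x] (1,3)
    t=0.7558 [y] (1,4)
    t=1.7910 [y] (1,5)
    t=2.8263 [y] (1,6)
    t=3.8616 [y] (1,7) — stop
  → r_1 = 3.8616
beam 2: φ=-45°, α=150°
  cosα=-0.8660 sinα=0.5000 | (2,3) | tMaxX 0.2194 tMaxY 1.4600 | tΔX 1.1547 tΔY 2.0000
    t=0.2194 [x] (1,3)
    t=1.3741 [x] (0,3) — stop
  → r_2 = 1.3741
beam 3: φ=45°, α=240°
  cosα=-0.5000 sinα=-0.8660 | (2,3) | tMaxX 0.3800 tMaxY 0.3118 | tΔX 2.0000 tΔY 1.1547
    t=0.3118 [y] (2,2)
    t=0.3800 [x] (1,2)
    t=1.4665 [y] (1,1)
    t=2.3800 [x] (0,1) — stop
  → r_3 = 2.3800
beam 4: φ=90°, α=285°
  cosα=0.2588 sinα=-0.9659 | (2,3) | tMaxX 3.1296 tMaxY 0.2795 | tΔX 3.8637 tΔY 1.0353
    t=0.2795 [y] (2,2)
    t=1.3148 [y] (2,1) — stop
  → r_4 = 1.3148

ranges = [3.8616, 1.3741, 2.3800, 1.3148]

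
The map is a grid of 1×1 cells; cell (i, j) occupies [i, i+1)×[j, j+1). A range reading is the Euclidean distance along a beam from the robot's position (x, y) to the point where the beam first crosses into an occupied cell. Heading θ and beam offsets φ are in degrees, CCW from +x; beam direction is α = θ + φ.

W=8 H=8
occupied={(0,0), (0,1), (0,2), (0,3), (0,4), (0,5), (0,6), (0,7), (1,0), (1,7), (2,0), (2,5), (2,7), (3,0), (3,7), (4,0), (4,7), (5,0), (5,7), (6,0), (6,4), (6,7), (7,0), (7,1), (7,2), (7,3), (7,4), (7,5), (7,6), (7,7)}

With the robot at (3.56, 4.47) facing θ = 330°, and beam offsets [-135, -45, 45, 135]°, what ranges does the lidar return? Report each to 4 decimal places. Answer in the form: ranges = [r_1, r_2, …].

beam 1: φ=-135°, α=195°
  cosα=-0.9659 sinα=-0.2588 | (3,4) | tMaxX 0.5798 tMaxY 1.8159 | tΔX 1.0353 tΔY 3.8637
    t=0.5798 [x] (2,4)
    t=1.6150 [x] (1,4)
    t=1.8159 [y] (1,3)
    t=2.6503 [x] (0,3) — stop
  → r_1 = 2.6503
beam 2: φ=-45°, α=285°
  cosα=0.2588 sinα=-0.9659 | (3,4) | tMaxX 1.7000 tMaxY 0.4866 | tΔX 3.8637 tΔY 1.0353
    t=0.4866 [y] (3,3)
    t=1.5219 [y] (3,2)
    t=1.7000 [x] (4,2)
    t=2.5571 [y] (4,1)
    t=3.5924 [y] (4,0) — stop
  → r_2 = 3.5924
beam 3: φ=45°, α=15°
  cosα=0.9659 sinα=0.2588 | (3,4) | tMaxX 0.4555 tMaxY 2.0478 | tΔX 1.0353 tΔY 3.8637
    t=0.4555 [x] (4,4)
    t=1.4908 [x] (5,4)
    t=2.0478 [y] (5,5)
    t=2.5261 [x] (6,5)
    t=3.5614 [x] (7,5) — stop
  → r_3 = 3.5614
beam 4: φ=135°, α=105°
  cosα=-0.2588 sinα=0.9659 | (3,4) | tMaxX 2.1637 tMaxY 0.5487 | tΔX 3.8637 tΔY 1.0353
    t=0.5487 [y] (3,5)
    t=1.5840 [y] (3,6)
    t=2.1637 [x] (2,6)
    t=2.6192 [y] (2,7) — stop
  → r_4 = 2.6192

ranges = [2.6503, 3.5924, 3.5614, 2.6192]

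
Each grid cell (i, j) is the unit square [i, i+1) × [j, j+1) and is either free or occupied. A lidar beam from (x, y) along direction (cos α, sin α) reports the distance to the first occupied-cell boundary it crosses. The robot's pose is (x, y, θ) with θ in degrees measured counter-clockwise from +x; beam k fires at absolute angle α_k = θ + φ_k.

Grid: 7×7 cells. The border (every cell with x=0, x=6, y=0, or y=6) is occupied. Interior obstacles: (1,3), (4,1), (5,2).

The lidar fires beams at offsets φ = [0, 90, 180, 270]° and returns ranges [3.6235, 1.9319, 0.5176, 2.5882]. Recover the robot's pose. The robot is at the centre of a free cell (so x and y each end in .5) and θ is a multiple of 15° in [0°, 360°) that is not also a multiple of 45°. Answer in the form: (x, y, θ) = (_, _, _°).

The pose lattice has 22·16 = 352 candidates. Test each by forward raycasting.
  (1.5, 5.5, 255°): beam 1 = 1.5529 ≠ 3.6235 ✗
  (5.5, 1.5, 255°): beam 1 = 0.5176 ≠ 3.6235 ✗
  (4.5, 3.5, 165°): beam 2 = 1.5529 ≠ 1.9319 ✗
  (3.5, 5.5, 195°): beam 1 = 2.5882 ≠ 3.6235 ✗
  (1.5, 5.5, 105°): beam 1 = 0.5176 ≠ 3.6235 ✗
  …
  (3.5, 5.5, 285°): r_1=3.6235, r_2=1.9319, r_3=0.5176, r_4=2.5882 — all match ✓
Unique over the lattice → pose = (3.5, 5.5, 285°).

(x, y, θ) = (3.5, 5.5, 285°)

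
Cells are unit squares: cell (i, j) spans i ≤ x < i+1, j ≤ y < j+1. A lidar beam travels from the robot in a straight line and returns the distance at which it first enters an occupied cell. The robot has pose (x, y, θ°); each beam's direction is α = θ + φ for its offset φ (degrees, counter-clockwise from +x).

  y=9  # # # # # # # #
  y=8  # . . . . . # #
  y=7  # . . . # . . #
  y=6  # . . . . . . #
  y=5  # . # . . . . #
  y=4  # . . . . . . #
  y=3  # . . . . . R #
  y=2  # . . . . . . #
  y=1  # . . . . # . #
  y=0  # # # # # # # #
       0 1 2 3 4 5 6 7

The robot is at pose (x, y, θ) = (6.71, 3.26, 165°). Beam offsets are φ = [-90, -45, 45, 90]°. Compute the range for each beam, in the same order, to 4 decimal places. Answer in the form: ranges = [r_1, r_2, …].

ranges = [1.1205, 4.3186, 4.5200, 2.3397]

beam 1: φ=-90°, α=75°
  dir = (cos 75°, sin 75°) = (0.2588, 0.9659); from cell (6,3)
  next x-line at t=1.1205, next y-line at t=0.7661; Δt_x=3.8637, Δt_y=1.0353
    y: enter (6,4) at t=0.7661
    x: enter (7,4) at t=1.1205 ← occupied
  → r_1 = 1.1205
beam 2: φ=-45°, α=120°
  dir = (cos 120°, sin 120°) = (-0.5000, 0.8660); from cell (6,3)
  next x-line at t=1.4200, next y-line at t=0.8545; Δt_x=2.0000, Δt_y=1.1547
    y: enter (6,4) at t=0.8545
    x: enter (5,4) at t=1.4200
    y: enter (5,5) at t=2.0092
    y: enter (5,6) at t=3.1639
    x: enter (4,6) at t=3.4200
    y: enter (4,7) at t=4.3186 ← occupied
  → r_2 = 4.3186
beam 3: φ=45°, α=210°
  dir = (cos 210°, sin 210°) = (-0.8660, -0.5000); from cell (6,3)
  next x-line at t=0.8198, next y-line at t=0.5200; Δt_x=1.1547, Δt_y=2.0000
    y: enter (6,2) at t=0.5200
    x: enter (5,2) at t=0.8198
    x: enter (4,2) at t=1.9745
    y: enter (4,1) at t=2.5200
    x: enter (3,1) at t=3.1292
    x: enter (2,1) at t=4.2839
    y: enter (2,0) at t=4.5200 ← occupied
  → r_3 = 4.5200
beam 4: φ=90°, α=255°
  dir = (cos 255°, sin 255°) = (-0.2588, -0.9659); from cell (6,3)
  next x-line at t=2.7432, next y-line at t=0.2692; Δt_x=3.8637, Δt_y=1.0353
    y: enter (6,2) at t=0.2692
    y: enter (6,1) at t=1.3044
    y: enter (6,0) at t=2.3397 ← occupied
  → r_4 = 2.3397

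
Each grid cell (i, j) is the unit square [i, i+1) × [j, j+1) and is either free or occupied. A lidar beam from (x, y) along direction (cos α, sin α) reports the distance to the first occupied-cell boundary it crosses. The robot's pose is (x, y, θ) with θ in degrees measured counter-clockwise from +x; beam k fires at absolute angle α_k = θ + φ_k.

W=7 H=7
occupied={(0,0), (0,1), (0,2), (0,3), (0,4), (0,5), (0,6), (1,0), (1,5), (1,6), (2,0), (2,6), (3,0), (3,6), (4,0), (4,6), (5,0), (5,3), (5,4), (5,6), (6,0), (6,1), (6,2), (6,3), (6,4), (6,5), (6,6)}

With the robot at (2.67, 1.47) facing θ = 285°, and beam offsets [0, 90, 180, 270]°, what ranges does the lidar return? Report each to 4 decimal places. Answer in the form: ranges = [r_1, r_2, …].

beam 1: φ=0°, α=285°
  cosα=0.2588 sinα=-0.9659 | (2,1) | tMaxX 1.2750 tMaxY 0.4866 | tΔX 3.8637 tΔY 1.0353
    t=0.4866 [y] (2,0) — stop
  → r_1 = 0.4866
beam 2: φ=90°, α=15°
  cosα=0.9659 sinα=0.2588 | (2,1) | tMaxX 0.3416 tMaxY 2.0478 | tΔX 1.0353 tΔY 3.8637
    t=0.3416 [x] (3,1)
    t=1.3769 [x] (4,1)
    t=2.0478 [y] (4,2)
    t=2.4122 [x] (5,2)
    t=3.4475 [x] (6,2) — stop
  → r_2 = 3.4475
beam 3: φ=180°, α=105°
  cosα=-0.2588 sinα=0.9659 | (2,1) | tMaxX 2.5887 tMaxY 0.5487 | tΔX 3.8637 tΔY 1.0353
    t=0.5487 [y] (2,2)
    t=1.5840 [y] (2,3)
    t=2.5887 [x] (1,3)
    t=2.6192 [y] (1,4)
    t=3.6545 [y] (1,5) — stop
  → r_3 = 3.6545
beam 4: φ=270°, α=195°
  cosα=-0.9659 sinα=-0.2588 | (2,1) | tMaxX 0.6936 tMaxY 1.8159 | tΔX 1.0353 tΔY 3.8637
    t=0.6936 [x] (1,1)
    t=1.7289 [x] (0,1) — stop
  → r_4 = 1.7289

ranges = [0.4866, 3.4475, 3.6545, 1.7289]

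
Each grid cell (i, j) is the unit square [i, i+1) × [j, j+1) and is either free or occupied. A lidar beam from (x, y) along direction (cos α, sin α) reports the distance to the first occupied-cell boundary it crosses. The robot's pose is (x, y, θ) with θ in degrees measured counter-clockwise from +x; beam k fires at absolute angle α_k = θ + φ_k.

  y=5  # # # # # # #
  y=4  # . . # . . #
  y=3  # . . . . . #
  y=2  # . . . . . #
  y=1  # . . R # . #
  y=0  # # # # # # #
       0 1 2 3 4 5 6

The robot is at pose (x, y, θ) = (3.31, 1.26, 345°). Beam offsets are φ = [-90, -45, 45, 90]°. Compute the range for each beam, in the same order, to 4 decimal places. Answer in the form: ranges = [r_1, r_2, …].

ranges = [0.2692, 0.3002, 0.7967, 3.8719]

beam 1: φ=-90°, α=255°
  cosα=-0.2588 sinα=-0.9659 | (3,1) | tMaxX 1.1977 tMaxY 0.2692 | tΔX 3.8637 tΔY 1.0353
    t=0.2692 [y] (3,0) — stop
  → r_1 = 0.2692
beam 2: φ=-45°, α=300°
  cosα=0.5000 sinα=-0.8660 | (3,1) | tMaxX 1.3800 tMaxY 0.3002 | tΔX 2.0000 tΔY 1.1547
    t=0.3002 [y] (3,0) — stop
  → r_2 = 0.3002
beam 3: φ=45°, α=30°
  cosα=0.8660 sinα=0.5000 | (3,1) | tMaxX 0.7967 tMaxY 1.4800 | tΔX 1.1547 tΔY 2.0000
    t=0.7967 [x] (4,1) — stop
  → r_3 = 0.7967
beam 4: φ=90°, α=75°
  cosα=0.2588 sinα=0.9659 | (3,1) | tMaxX 2.6660 tMaxY 0.7661 | tΔX 3.8637 tΔY 1.0353
    t=0.7661 [y] (3,2)
    t=1.8014 [y] (3,3)
    t=2.6660 [x] (4,3)
    t=2.8367 [y] (4,4)
    t=3.8719 [y] (4,5) — stop
  → r_4 = 3.8719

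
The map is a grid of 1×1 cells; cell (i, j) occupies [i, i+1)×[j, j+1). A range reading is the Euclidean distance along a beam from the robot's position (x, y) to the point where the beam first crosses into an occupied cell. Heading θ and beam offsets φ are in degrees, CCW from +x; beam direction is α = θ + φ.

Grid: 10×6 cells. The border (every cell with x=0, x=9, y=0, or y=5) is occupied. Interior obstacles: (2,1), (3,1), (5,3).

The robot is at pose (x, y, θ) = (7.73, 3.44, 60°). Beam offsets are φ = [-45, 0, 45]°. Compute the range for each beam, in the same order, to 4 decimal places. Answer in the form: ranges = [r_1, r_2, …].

beam 1: φ=-45°, α=15°
  cosα=0.9659 sinα=0.2588 | (7,3) | tMaxX 0.2795 tMaxY 2.1637 | tΔX 1.0353 tΔY 3.8637
    t=0.2795 [x] (8,3)
    t=1.3148 [x] (9,3) — stop
  → r_1 = 1.3148
beam 2: φ=0°, α=60°
  cosα=0.5000 sinα=0.8660 | (7,3) | tMaxX 0.5400 tMaxY 0.6466 | tΔX 2.0000 tΔY 1.1547
    t=0.5400 [x] (8,3)
    t=0.6466 [y] (8,4)
    t=1.8013 [y] (8,5) — stop
  → r_2 = 1.8013
beam 3: φ=45°, α=105°
  cosα=-0.2588 sinα=0.9659 | (7,3) | tMaxX 2.8205 tMaxY 0.5798 | tΔX 3.8637 tΔY 1.0353
    t=0.5798 [y] (7,4)
    t=1.6150 [y] (7,5) — stop
  → r_3 = 1.6150

ranges = [1.3148, 1.8013, 1.6150]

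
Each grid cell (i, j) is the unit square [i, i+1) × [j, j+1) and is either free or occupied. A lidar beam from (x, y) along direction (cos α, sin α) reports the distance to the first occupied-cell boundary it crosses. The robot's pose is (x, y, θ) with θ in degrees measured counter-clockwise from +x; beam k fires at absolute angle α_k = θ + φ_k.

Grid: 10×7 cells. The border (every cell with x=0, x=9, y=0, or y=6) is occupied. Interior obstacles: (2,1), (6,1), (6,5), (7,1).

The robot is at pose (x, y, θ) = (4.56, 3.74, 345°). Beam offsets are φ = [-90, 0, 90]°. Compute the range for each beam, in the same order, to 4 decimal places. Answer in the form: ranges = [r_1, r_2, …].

ranges = [2.8367, 4.5966, 2.3397]

beam 1: φ=-90°, α=255°
  d=(-0.2588,-0.9659)  start (4,3)  tX=2.1637 tY=0.7661  stride 1/|dx|=3.8637 1/|dy|=1.0353
    cross y-line → (4,2), t=0.7661
    cross y-line → (4,1), t=1.8014
    cross x-line → (3,1), t=2.1637
    cross y-line → (3,0), t=2.8367 (wall)
  → r_1 = 2.8367
beam 2: φ=0°, α=345°
  d=(0.9659,-0.2588)  start (4,3)  tX=0.4555 tY=2.8591  stride 1/|dx|=1.0353 1/|dy|=3.8637
    cross x-line → (5,3), t=0.4555
    cross x-line → (6,3), t=1.4908
    cross x-line → (7,3), t=2.5261
    cross y-line → (7,2), t=2.8591
    cross x-line → (8,2), t=3.5614
    cross x-line → (9,2), t=4.5966 (wall)
  → r_2 = 4.5966
beam 3: φ=90°, α=75°
  d=(0.2588,0.9659)  start (4,3)  tX=1.7000 tY=0.2692  stride 1/|dx|=3.8637 1/|dy|=1.0353
    cross y-line → (4,4), t=0.2692
    cross y-line → (4,5), t=1.3044
    cross x-line → (5,5), t=1.7000
    cross y-line → (5,6), t=2.3397 (wall)
  → r_3 = 2.3397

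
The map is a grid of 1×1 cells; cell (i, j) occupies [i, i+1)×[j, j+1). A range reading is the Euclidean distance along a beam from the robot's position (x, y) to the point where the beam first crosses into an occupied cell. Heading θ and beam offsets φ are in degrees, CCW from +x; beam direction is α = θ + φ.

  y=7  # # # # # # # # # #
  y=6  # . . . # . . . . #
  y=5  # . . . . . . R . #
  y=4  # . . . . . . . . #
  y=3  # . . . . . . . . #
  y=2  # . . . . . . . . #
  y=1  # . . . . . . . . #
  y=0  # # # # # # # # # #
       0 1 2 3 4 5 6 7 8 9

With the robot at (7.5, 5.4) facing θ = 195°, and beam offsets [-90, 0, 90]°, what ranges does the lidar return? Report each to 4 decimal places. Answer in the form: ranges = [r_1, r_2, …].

beam 1: φ=-90°, α=105°
  d=(-0.2588,0.9659)  start (7,5)  tX=1.9319 tY=0.6212  stride 1/|dx|=3.8637 1/|dy|=1.0353
    cross y-line → (7,6), t=0.6212
    cross y-line → (7,7), t=1.6564 (wall)
  → r_1 = 1.6564
beam 2: φ=0°, α=195°
  d=(-0.9659,-0.2588)  start (7,5)  tX=0.5176 tY=1.5455  stride 1/|dx|=1.0353 1/|dy|=3.8637
    cross x-line → (6,5), t=0.5176
    cross y-line → (6,4), t=1.5455
    cross x-line → (5,4), t=1.5529
    cross x-line → (4,4), t=2.5882
    cross x-line → (3,4), t=3.6235
    cross x-line → (2,4), t=4.6587
    cross y-line → (2,3), t=5.4092
    cross x-line → (1,3), t=5.6940
    cross x-line → (0,3), t=6.7293 (wall)
  → r_2 = 6.7293
beam 3: φ=90°, α=285°
  d=(0.2588,-0.9659)  start (7,5)  tX=1.9319 tY=0.4141  stride 1/|dx|=3.8637 1/|dy|=1.0353
    cross y-line → (7,4), t=0.4141
    cross y-line → (7,3), t=1.4494
    cross x-line → (8,3), t=1.9319
    cross y-line → (8,2), t=2.4847
    cross y-line → (8,1), t=3.5199
    cross y-line → (8,0), t=4.5552 (wall)
  → r_3 = 4.5552

ranges = [1.6564, 6.7293, 4.5552]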